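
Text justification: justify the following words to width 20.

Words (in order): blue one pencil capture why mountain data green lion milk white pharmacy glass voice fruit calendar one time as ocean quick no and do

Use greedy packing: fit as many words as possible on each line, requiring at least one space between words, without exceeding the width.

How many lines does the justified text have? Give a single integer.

Line 1: ['blue', 'one', 'pencil'] (min_width=15, slack=5)
Line 2: ['capture', 'why', 'mountain'] (min_width=20, slack=0)
Line 3: ['data', 'green', 'lion', 'milk'] (min_width=20, slack=0)
Line 4: ['white', 'pharmacy', 'glass'] (min_width=20, slack=0)
Line 5: ['voice', 'fruit', 'calendar'] (min_width=20, slack=0)
Line 6: ['one', 'time', 'as', 'ocean'] (min_width=17, slack=3)
Line 7: ['quick', 'no', 'and', 'do'] (min_width=15, slack=5)
Total lines: 7

Answer: 7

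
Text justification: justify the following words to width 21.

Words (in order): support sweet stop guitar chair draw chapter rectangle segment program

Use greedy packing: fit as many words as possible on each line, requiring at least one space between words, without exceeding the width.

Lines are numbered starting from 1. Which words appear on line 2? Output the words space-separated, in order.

Answer: guitar chair draw

Derivation:
Line 1: ['support', 'sweet', 'stop'] (min_width=18, slack=3)
Line 2: ['guitar', 'chair', 'draw'] (min_width=17, slack=4)
Line 3: ['chapter', 'rectangle'] (min_width=17, slack=4)
Line 4: ['segment', 'program'] (min_width=15, slack=6)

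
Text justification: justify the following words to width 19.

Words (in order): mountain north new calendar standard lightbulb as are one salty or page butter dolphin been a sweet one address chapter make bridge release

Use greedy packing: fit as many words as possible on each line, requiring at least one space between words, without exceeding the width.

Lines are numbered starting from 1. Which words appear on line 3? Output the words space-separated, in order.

Answer: lightbulb as are

Derivation:
Line 1: ['mountain', 'north', 'new'] (min_width=18, slack=1)
Line 2: ['calendar', 'standard'] (min_width=17, slack=2)
Line 3: ['lightbulb', 'as', 'are'] (min_width=16, slack=3)
Line 4: ['one', 'salty', 'or', 'page'] (min_width=17, slack=2)
Line 5: ['butter', 'dolphin', 'been'] (min_width=19, slack=0)
Line 6: ['a', 'sweet', 'one', 'address'] (min_width=19, slack=0)
Line 7: ['chapter', 'make', 'bridge'] (min_width=19, slack=0)
Line 8: ['release'] (min_width=7, slack=12)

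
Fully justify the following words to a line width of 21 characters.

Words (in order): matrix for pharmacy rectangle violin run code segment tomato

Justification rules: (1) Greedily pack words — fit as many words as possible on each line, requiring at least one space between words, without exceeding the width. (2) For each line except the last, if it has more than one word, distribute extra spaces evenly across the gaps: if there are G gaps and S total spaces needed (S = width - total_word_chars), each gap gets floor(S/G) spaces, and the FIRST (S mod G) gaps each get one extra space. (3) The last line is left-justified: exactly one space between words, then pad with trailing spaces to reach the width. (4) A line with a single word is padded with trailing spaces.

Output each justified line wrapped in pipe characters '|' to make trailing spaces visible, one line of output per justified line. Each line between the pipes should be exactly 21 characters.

Line 1: ['matrix', 'for', 'pharmacy'] (min_width=19, slack=2)
Line 2: ['rectangle', 'violin', 'run'] (min_width=20, slack=1)
Line 3: ['code', 'segment', 'tomato'] (min_width=19, slack=2)

Answer: |matrix  for  pharmacy|
|rectangle  violin run|
|code segment tomato  |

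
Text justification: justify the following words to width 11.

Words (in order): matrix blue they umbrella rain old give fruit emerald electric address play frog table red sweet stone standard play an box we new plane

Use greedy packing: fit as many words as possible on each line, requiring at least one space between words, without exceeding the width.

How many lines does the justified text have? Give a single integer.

Answer: 15

Derivation:
Line 1: ['matrix', 'blue'] (min_width=11, slack=0)
Line 2: ['they'] (min_width=4, slack=7)
Line 3: ['umbrella'] (min_width=8, slack=3)
Line 4: ['rain', 'old'] (min_width=8, slack=3)
Line 5: ['give', 'fruit'] (min_width=10, slack=1)
Line 6: ['emerald'] (min_width=7, slack=4)
Line 7: ['electric'] (min_width=8, slack=3)
Line 8: ['address'] (min_width=7, slack=4)
Line 9: ['play', 'frog'] (min_width=9, slack=2)
Line 10: ['table', 'red'] (min_width=9, slack=2)
Line 11: ['sweet', 'stone'] (min_width=11, slack=0)
Line 12: ['standard'] (min_width=8, slack=3)
Line 13: ['play', 'an', 'box'] (min_width=11, slack=0)
Line 14: ['we', 'new'] (min_width=6, slack=5)
Line 15: ['plane'] (min_width=5, slack=6)
Total lines: 15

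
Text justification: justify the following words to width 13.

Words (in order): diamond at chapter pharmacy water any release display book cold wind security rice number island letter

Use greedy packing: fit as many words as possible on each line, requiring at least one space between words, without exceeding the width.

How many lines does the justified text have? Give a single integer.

Line 1: ['diamond', 'at'] (min_width=10, slack=3)
Line 2: ['chapter'] (min_width=7, slack=6)
Line 3: ['pharmacy'] (min_width=8, slack=5)
Line 4: ['water', 'any'] (min_width=9, slack=4)
Line 5: ['release'] (min_width=7, slack=6)
Line 6: ['display', 'book'] (min_width=12, slack=1)
Line 7: ['cold', 'wind'] (min_width=9, slack=4)
Line 8: ['security', 'rice'] (min_width=13, slack=0)
Line 9: ['number', 'island'] (min_width=13, slack=0)
Line 10: ['letter'] (min_width=6, slack=7)
Total lines: 10

Answer: 10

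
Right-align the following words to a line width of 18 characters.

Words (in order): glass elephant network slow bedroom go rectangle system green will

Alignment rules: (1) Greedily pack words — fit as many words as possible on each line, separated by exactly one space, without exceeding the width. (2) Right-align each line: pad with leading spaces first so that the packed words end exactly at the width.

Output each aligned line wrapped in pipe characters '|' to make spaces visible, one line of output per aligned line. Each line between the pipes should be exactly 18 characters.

Line 1: ['glass', 'elephant'] (min_width=14, slack=4)
Line 2: ['network', 'slow'] (min_width=12, slack=6)
Line 3: ['bedroom', 'go'] (min_width=10, slack=8)
Line 4: ['rectangle', 'system'] (min_width=16, slack=2)
Line 5: ['green', 'will'] (min_width=10, slack=8)

Answer: |    glass elephant|
|      network slow|
|        bedroom go|
|  rectangle system|
|        green will|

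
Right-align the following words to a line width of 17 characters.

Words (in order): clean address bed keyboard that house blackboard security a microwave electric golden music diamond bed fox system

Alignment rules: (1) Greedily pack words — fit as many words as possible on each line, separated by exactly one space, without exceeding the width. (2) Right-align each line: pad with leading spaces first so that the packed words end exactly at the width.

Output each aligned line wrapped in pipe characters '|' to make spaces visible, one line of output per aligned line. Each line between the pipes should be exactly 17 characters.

Answer: |clean address bed|
|    keyboard that|
| house blackboard|
|       security a|
|        microwave|
|  electric golden|
|music diamond bed|
|       fox system|

Derivation:
Line 1: ['clean', 'address', 'bed'] (min_width=17, slack=0)
Line 2: ['keyboard', 'that'] (min_width=13, slack=4)
Line 3: ['house', 'blackboard'] (min_width=16, slack=1)
Line 4: ['security', 'a'] (min_width=10, slack=7)
Line 5: ['microwave'] (min_width=9, slack=8)
Line 6: ['electric', 'golden'] (min_width=15, slack=2)
Line 7: ['music', 'diamond', 'bed'] (min_width=17, slack=0)
Line 8: ['fox', 'system'] (min_width=10, slack=7)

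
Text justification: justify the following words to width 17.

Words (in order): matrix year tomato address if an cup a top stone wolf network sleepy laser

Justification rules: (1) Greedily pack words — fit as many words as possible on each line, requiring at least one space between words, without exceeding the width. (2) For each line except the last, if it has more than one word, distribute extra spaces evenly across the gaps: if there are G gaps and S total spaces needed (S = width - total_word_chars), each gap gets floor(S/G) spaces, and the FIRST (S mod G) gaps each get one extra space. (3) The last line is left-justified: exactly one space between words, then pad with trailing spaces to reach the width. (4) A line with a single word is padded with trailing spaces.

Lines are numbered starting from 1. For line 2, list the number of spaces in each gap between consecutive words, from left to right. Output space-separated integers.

Line 1: ['matrix', 'year'] (min_width=11, slack=6)
Line 2: ['tomato', 'address', 'if'] (min_width=17, slack=0)
Line 3: ['an', 'cup', 'a', 'top'] (min_width=12, slack=5)
Line 4: ['stone', 'wolf'] (min_width=10, slack=7)
Line 5: ['network', 'sleepy'] (min_width=14, slack=3)
Line 6: ['laser'] (min_width=5, slack=12)

Answer: 1 1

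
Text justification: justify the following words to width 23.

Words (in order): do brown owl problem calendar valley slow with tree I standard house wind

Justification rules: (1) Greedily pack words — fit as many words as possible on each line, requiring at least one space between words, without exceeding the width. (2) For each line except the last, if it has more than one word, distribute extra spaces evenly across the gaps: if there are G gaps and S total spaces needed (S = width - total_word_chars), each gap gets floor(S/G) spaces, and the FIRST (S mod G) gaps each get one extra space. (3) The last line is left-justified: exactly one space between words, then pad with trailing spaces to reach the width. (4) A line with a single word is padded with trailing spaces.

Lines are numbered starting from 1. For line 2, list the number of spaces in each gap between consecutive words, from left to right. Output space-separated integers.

Answer: 3 2

Derivation:
Line 1: ['do', 'brown', 'owl', 'problem'] (min_width=20, slack=3)
Line 2: ['calendar', 'valley', 'slow'] (min_width=20, slack=3)
Line 3: ['with', 'tree', 'I', 'standard'] (min_width=20, slack=3)
Line 4: ['house', 'wind'] (min_width=10, slack=13)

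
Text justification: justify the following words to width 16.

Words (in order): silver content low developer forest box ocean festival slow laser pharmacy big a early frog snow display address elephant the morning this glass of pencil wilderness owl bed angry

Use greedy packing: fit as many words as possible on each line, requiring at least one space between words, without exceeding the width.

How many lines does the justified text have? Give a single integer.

Line 1: ['silver', 'content'] (min_width=14, slack=2)
Line 2: ['low', 'developer'] (min_width=13, slack=3)
Line 3: ['forest', 'box', 'ocean'] (min_width=16, slack=0)
Line 4: ['festival', 'slow'] (min_width=13, slack=3)
Line 5: ['laser', 'pharmacy'] (min_width=14, slack=2)
Line 6: ['big', 'a', 'early', 'frog'] (min_width=16, slack=0)
Line 7: ['snow', 'display'] (min_width=12, slack=4)
Line 8: ['address', 'elephant'] (min_width=16, slack=0)
Line 9: ['the', 'morning', 'this'] (min_width=16, slack=0)
Line 10: ['glass', 'of', 'pencil'] (min_width=15, slack=1)
Line 11: ['wilderness', 'owl'] (min_width=14, slack=2)
Line 12: ['bed', 'angry'] (min_width=9, slack=7)
Total lines: 12

Answer: 12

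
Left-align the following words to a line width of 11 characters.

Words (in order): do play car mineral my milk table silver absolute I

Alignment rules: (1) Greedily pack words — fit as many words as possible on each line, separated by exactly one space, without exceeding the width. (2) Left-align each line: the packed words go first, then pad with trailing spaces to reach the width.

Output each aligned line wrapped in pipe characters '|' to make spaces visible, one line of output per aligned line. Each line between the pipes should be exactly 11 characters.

Line 1: ['do', 'play', 'car'] (min_width=11, slack=0)
Line 2: ['mineral', 'my'] (min_width=10, slack=1)
Line 3: ['milk', 'table'] (min_width=10, slack=1)
Line 4: ['silver'] (min_width=6, slack=5)
Line 5: ['absolute', 'I'] (min_width=10, slack=1)

Answer: |do play car|
|mineral my |
|milk table |
|silver     |
|absolute I |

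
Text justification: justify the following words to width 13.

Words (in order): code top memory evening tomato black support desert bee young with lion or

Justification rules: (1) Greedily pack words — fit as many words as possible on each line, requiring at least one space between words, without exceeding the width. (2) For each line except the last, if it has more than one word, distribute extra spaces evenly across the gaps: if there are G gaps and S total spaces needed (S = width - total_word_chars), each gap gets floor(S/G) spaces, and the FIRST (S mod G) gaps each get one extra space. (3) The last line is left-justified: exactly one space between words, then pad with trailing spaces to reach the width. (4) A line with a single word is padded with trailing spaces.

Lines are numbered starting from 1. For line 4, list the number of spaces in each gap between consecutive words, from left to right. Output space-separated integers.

Line 1: ['code', 'top'] (min_width=8, slack=5)
Line 2: ['memory'] (min_width=6, slack=7)
Line 3: ['evening'] (min_width=7, slack=6)
Line 4: ['tomato', 'black'] (min_width=12, slack=1)
Line 5: ['support'] (min_width=7, slack=6)
Line 6: ['desert', 'bee'] (min_width=10, slack=3)
Line 7: ['young', 'with'] (min_width=10, slack=3)
Line 8: ['lion', 'or'] (min_width=7, slack=6)

Answer: 2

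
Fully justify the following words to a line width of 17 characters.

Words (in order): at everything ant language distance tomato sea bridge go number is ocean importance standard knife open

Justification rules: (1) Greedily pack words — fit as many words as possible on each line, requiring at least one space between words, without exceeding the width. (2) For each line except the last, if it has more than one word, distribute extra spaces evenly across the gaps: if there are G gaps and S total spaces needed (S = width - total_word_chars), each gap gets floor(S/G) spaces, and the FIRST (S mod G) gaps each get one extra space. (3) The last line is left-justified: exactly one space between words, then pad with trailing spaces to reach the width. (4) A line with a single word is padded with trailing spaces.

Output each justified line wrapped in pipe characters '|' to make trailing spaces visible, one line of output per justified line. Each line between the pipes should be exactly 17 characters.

Line 1: ['at', 'everything', 'ant'] (min_width=17, slack=0)
Line 2: ['language', 'distance'] (min_width=17, slack=0)
Line 3: ['tomato', 'sea', 'bridge'] (min_width=17, slack=0)
Line 4: ['go', 'number', 'is'] (min_width=12, slack=5)
Line 5: ['ocean', 'importance'] (min_width=16, slack=1)
Line 6: ['standard', 'knife'] (min_width=14, slack=3)
Line 7: ['open'] (min_width=4, slack=13)

Answer: |at everything ant|
|language distance|
|tomato sea bridge|
|go    number   is|
|ocean  importance|
|standard    knife|
|open             |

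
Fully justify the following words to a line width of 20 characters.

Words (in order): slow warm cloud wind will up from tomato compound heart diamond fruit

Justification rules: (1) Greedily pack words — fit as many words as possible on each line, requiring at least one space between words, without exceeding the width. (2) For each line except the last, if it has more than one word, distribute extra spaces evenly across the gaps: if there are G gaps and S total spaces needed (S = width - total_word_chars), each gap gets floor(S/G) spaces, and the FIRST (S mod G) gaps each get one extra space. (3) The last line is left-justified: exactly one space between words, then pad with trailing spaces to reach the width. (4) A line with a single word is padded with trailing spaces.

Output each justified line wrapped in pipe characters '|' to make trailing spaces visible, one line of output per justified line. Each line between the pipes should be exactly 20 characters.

Answer: |slow warm cloud wind|
|will  up from tomato|
|compound       heart|
|diamond fruit       |

Derivation:
Line 1: ['slow', 'warm', 'cloud', 'wind'] (min_width=20, slack=0)
Line 2: ['will', 'up', 'from', 'tomato'] (min_width=19, slack=1)
Line 3: ['compound', 'heart'] (min_width=14, slack=6)
Line 4: ['diamond', 'fruit'] (min_width=13, slack=7)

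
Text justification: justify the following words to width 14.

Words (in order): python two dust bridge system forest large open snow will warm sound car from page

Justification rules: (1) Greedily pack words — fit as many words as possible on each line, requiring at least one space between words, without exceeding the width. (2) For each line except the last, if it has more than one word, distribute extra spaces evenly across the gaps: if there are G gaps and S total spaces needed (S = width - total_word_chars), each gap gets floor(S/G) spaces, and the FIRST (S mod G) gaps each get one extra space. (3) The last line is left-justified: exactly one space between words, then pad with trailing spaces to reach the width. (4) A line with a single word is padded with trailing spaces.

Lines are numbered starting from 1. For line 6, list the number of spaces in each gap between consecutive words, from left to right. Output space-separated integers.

Line 1: ['python', 'two'] (min_width=10, slack=4)
Line 2: ['dust', 'bridge'] (min_width=11, slack=3)
Line 3: ['system', 'forest'] (min_width=13, slack=1)
Line 4: ['large', 'open'] (min_width=10, slack=4)
Line 5: ['snow', 'will', 'warm'] (min_width=14, slack=0)
Line 6: ['sound', 'car', 'from'] (min_width=14, slack=0)
Line 7: ['page'] (min_width=4, slack=10)

Answer: 1 1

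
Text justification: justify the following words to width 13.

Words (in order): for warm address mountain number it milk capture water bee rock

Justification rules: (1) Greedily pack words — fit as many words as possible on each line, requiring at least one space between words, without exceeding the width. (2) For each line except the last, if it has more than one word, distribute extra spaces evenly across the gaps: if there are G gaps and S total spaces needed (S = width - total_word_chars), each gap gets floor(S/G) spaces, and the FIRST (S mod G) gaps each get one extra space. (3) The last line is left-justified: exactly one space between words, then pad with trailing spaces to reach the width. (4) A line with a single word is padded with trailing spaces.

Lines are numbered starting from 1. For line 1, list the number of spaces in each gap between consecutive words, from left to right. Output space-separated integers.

Line 1: ['for', 'warm'] (min_width=8, slack=5)
Line 2: ['address'] (min_width=7, slack=6)
Line 3: ['mountain'] (min_width=8, slack=5)
Line 4: ['number', 'it'] (min_width=9, slack=4)
Line 5: ['milk', 'capture'] (min_width=12, slack=1)
Line 6: ['water', 'bee'] (min_width=9, slack=4)
Line 7: ['rock'] (min_width=4, slack=9)

Answer: 6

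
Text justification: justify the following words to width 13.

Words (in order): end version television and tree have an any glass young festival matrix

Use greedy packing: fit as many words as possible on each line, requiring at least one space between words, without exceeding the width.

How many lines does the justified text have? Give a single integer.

Line 1: ['end', 'version'] (min_width=11, slack=2)
Line 2: ['television'] (min_width=10, slack=3)
Line 3: ['and', 'tree', 'have'] (min_width=13, slack=0)
Line 4: ['an', 'any', 'glass'] (min_width=12, slack=1)
Line 5: ['young'] (min_width=5, slack=8)
Line 6: ['festival'] (min_width=8, slack=5)
Line 7: ['matrix'] (min_width=6, slack=7)
Total lines: 7

Answer: 7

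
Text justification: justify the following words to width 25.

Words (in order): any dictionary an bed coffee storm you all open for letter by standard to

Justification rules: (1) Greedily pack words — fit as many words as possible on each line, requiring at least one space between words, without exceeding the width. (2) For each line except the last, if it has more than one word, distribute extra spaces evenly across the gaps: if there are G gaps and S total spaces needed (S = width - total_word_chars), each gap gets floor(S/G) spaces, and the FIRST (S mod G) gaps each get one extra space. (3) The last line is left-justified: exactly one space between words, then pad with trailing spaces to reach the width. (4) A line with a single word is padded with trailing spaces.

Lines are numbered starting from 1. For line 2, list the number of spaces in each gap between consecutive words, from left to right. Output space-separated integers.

Answer: 1 1 1 1

Derivation:
Line 1: ['any', 'dictionary', 'an', 'bed'] (min_width=21, slack=4)
Line 2: ['coffee', 'storm', 'you', 'all', 'open'] (min_width=25, slack=0)
Line 3: ['for', 'letter', 'by', 'standard', 'to'] (min_width=25, slack=0)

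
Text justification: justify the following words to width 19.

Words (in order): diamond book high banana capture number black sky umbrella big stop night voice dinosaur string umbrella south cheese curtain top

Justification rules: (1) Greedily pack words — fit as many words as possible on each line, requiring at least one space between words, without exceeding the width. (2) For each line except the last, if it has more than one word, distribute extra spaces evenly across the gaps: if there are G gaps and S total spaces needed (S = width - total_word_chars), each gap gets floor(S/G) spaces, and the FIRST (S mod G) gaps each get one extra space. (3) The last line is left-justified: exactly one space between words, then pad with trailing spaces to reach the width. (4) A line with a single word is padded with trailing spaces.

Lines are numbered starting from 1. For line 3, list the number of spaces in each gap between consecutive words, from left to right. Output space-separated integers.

Answer: 3 2

Derivation:
Line 1: ['diamond', 'book', 'high'] (min_width=17, slack=2)
Line 2: ['banana', 'capture'] (min_width=14, slack=5)
Line 3: ['number', 'black', 'sky'] (min_width=16, slack=3)
Line 4: ['umbrella', 'big', 'stop'] (min_width=17, slack=2)
Line 5: ['night', 'voice'] (min_width=11, slack=8)
Line 6: ['dinosaur', 'string'] (min_width=15, slack=4)
Line 7: ['umbrella', 'south'] (min_width=14, slack=5)
Line 8: ['cheese', 'curtain', 'top'] (min_width=18, slack=1)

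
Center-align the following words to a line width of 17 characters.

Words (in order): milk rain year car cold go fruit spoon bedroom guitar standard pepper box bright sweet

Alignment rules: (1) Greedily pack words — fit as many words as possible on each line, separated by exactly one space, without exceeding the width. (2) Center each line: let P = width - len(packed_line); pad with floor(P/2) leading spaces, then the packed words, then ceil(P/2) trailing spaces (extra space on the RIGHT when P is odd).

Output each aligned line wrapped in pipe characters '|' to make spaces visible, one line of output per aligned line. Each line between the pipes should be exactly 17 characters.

Line 1: ['milk', 'rain', 'year'] (min_width=14, slack=3)
Line 2: ['car', 'cold', 'go', 'fruit'] (min_width=17, slack=0)
Line 3: ['spoon', 'bedroom'] (min_width=13, slack=4)
Line 4: ['guitar', 'standard'] (min_width=15, slack=2)
Line 5: ['pepper', 'box', 'bright'] (min_width=17, slack=0)
Line 6: ['sweet'] (min_width=5, slack=12)

Answer: | milk rain year  |
|car cold go fruit|
|  spoon bedroom  |
| guitar standard |
|pepper box bright|
|      sweet      |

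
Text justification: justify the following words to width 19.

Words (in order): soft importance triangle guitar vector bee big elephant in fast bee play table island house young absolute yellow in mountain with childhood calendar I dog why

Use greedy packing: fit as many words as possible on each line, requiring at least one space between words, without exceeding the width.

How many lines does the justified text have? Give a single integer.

Answer: 10

Derivation:
Line 1: ['soft', 'importance'] (min_width=15, slack=4)
Line 2: ['triangle', 'guitar'] (min_width=15, slack=4)
Line 3: ['vector', 'bee', 'big'] (min_width=14, slack=5)
Line 4: ['elephant', 'in', 'fast'] (min_width=16, slack=3)
Line 5: ['bee', 'play', 'table'] (min_width=14, slack=5)
Line 6: ['island', 'house', 'young'] (min_width=18, slack=1)
Line 7: ['absolute', 'yellow', 'in'] (min_width=18, slack=1)
Line 8: ['mountain', 'with'] (min_width=13, slack=6)
Line 9: ['childhood', 'calendar'] (min_width=18, slack=1)
Line 10: ['I', 'dog', 'why'] (min_width=9, slack=10)
Total lines: 10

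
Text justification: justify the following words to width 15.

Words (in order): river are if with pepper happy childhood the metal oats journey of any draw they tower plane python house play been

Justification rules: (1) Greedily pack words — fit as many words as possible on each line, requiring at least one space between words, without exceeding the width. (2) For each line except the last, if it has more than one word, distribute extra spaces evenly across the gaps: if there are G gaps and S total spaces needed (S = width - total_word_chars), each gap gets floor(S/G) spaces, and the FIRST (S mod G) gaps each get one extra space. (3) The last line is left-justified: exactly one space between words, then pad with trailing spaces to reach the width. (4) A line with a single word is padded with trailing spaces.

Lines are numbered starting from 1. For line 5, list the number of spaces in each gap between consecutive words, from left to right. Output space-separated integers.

Answer: 2 1

Derivation:
Line 1: ['river', 'are', 'if'] (min_width=12, slack=3)
Line 2: ['with', 'pepper'] (min_width=11, slack=4)
Line 3: ['happy', 'childhood'] (min_width=15, slack=0)
Line 4: ['the', 'metal', 'oats'] (min_width=14, slack=1)
Line 5: ['journey', 'of', 'any'] (min_width=14, slack=1)
Line 6: ['draw', 'they', 'tower'] (min_width=15, slack=0)
Line 7: ['plane', 'python'] (min_width=12, slack=3)
Line 8: ['house', 'play', 'been'] (min_width=15, slack=0)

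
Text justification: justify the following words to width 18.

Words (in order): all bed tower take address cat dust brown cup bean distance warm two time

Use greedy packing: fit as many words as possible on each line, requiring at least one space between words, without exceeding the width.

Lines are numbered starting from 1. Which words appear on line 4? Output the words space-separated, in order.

Line 1: ['all', 'bed', 'tower', 'take'] (min_width=18, slack=0)
Line 2: ['address', 'cat', 'dust'] (min_width=16, slack=2)
Line 3: ['brown', 'cup', 'bean'] (min_width=14, slack=4)
Line 4: ['distance', 'warm', 'two'] (min_width=17, slack=1)
Line 5: ['time'] (min_width=4, slack=14)

Answer: distance warm two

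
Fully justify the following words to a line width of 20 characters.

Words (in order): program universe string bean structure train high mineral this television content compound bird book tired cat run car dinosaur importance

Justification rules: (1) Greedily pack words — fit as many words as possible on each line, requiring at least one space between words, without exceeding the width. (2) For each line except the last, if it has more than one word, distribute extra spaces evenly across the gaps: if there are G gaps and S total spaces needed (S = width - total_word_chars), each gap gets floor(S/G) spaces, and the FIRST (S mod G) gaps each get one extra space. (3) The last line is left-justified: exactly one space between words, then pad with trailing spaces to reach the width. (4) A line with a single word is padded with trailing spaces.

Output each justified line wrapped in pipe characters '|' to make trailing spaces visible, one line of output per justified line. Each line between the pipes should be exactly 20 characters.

Line 1: ['program', 'universe'] (min_width=16, slack=4)
Line 2: ['string', 'bean'] (min_width=11, slack=9)
Line 3: ['structure', 'train', 'high'] (min_width=20, slack=0)
Line 4: ['mineral', 'this'] (min_width=12, slack=8)
Line 5: ['television', 'content'] (min_width=18, slack=2)
Line 6: ['compound', 'bird', 'book'] (min_width=18, slack=2)
Line 7: ['tired', 'cat', 'run', 'car'] (min_width=17, slack=3)
Line 8: ['dinosaur', 'importance'] (min_width=19, slack=1)

Answer: |program     universe|
|string          bean|
|structure train high|
|mineral         this|
|television   content|
|compound  bird  book|
|tired  cat  run  car|
|dinosaur importance |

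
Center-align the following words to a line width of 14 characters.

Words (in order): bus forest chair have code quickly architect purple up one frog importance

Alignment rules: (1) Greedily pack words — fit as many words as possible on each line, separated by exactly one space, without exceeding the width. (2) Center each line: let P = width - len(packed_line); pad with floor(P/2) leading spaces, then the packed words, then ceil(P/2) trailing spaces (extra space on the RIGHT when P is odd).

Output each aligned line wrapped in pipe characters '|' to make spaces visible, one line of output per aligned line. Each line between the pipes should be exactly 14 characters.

Line 1: ['bus', 'forest'] (min_width=10, slack=4)
Line 2: ['chair', 'have'] (min_width=10, slack=4)
Line 3: ['code', 'quickly'] (min_width=12, slack=2)
Line 4: ['architect'] (min_width=9, slack=5)
Line 5: ['purple', 'up', 'one'] (min_width=13, slack=1)
Line 6: ['frog'] (min_width=4, slack=10)
Line 7: ['importance'] (min_width=10, slack=4)

Answer: |  bus forest  |
|  chair have  |
| code quickly |
|  architect   |
|purple up one |
|     frog     |
|  importance  |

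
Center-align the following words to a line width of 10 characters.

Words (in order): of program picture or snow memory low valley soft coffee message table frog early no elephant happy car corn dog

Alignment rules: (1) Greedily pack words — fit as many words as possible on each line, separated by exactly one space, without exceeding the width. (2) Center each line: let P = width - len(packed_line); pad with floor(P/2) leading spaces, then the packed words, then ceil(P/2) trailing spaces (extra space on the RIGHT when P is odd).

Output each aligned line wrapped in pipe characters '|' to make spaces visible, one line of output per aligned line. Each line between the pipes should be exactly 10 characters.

Line 1: ['of', 'program'] (min_width=10, slack=0)
Line 2: ['picture', 'or'] (min_width=10, slack=0)
Line 3: ['snow'] (min_width=4, slack=6)
Line 4: ['memory', 'low'] (min_width=10, slack=0)
Line 5: ['valley'] (min_width=6, slack=4)
Line 6: ['soft'] (min_width=4, slack=6)
Line 7: ['coffee'] (min_width=6, slack=4)
Line 8: ['message'] (min_width=7, slack=3)
Line 9: ['table', 'frog'] (min_width=10, slack=0)
Line 10: ['early', 'no'] (min_width=8, slack=2)
Line 11: ['elephant'] (min_width=8, slack=2)
Line 12: ['happy', 'car'] (min_width=9, slack=1)
Line 13: ['corn', 'dog'] (min_width=8, slack=2)

Answer: |of program|
|picture or|
|   snow   |
|memory low|
|  valley  |
|   soft   |
|  coffee  |
| message  |
|table frog|
| early no |
| elephant |
|happy car |
| corn dog |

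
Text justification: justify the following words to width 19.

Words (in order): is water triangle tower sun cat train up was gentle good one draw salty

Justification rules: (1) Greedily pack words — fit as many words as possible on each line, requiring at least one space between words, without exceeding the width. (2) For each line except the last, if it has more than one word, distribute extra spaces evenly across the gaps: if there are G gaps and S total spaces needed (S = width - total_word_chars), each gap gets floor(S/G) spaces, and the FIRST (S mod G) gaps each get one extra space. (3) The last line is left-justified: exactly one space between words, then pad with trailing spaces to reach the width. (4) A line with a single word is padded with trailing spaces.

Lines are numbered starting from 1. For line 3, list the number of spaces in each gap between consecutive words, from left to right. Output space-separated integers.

Answer: 2 1 1

Derivation:
Line 1: ['is', 'water', 'triangle'] (min_width=17, slack=2)
Line 2: ['tower', 'sun', 'cat', 'train'] (min_width=19, slack=0)
Line 3: ['up', 'was', 'gentle', 'good'] (min_width=18, slack=1)
Line 4: ['one', 'draw', 'salty'] (min_width=14, slack=5)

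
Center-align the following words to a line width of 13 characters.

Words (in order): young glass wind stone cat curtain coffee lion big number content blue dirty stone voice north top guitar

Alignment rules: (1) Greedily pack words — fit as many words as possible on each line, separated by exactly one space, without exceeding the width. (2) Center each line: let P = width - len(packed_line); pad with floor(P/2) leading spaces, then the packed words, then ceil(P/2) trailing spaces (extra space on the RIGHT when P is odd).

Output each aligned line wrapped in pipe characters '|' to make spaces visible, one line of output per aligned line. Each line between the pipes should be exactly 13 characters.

Answer: | young glass |
| wind stone  |
| cat curtain |
| coffee lion |
| big number  |
|content blue |
| dirty stone |
| voice north |
| top guitar  |

Derivation:
Line 1: ['young', 'glass'] (min_width=11, slack=2)
Line 2: ['wind', 'stone'] (min_width=10, slack=3)
Line 3: ['cat', 'curtain'] (min_width=11, slack=2)
Line 4: ['coffee', 'lion'] (min_width=11, slack=2)
Line 5: ['big', 'number'] (min_width=10, slack=3)
Line 6: ['content', 'blue'] (min_width=12, slack=1)
Line 7: ['dirty', 'stone'] (min_width=11, slack=2)
Line 8: ['voice', 'north'] (min_width=11, slack=2)
Line 9: ['top', 'guitar'] (min_width=10, slack=3)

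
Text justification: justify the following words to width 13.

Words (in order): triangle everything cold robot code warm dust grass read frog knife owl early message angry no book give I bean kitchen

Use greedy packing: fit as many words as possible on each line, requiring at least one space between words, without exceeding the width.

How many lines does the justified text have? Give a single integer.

Line 1: ['triangle'] (min_width=8, slack=5)
Line 2: ['everything'] (min_width=10, slack=3)
Line 3: ['cold', 'robot'] (min_width=10, slack=3)
Line 4: ['code', 'warm'] (min_width=9, slack=4)
Line 5: ['dust', 'grass'] (min_width=10, slack=3)
Line 6: ['read', 'frog'] (min_width=9, slack=4)
Line 7: ['knife', 'owl'] (min_width=9, slack=4)
Line 8: ['early', 'message'] (min_width=13, slack=0)
Line 9: ['angry', 'no', 'book'] (min_width=13, slack=0)
Line 10: ['give', 'I', 'bean'] (min_width=11, slack=2)
Line 11: ['kitchen'] (min_width=7, slack=6)
Total lines: 11

Answer: 11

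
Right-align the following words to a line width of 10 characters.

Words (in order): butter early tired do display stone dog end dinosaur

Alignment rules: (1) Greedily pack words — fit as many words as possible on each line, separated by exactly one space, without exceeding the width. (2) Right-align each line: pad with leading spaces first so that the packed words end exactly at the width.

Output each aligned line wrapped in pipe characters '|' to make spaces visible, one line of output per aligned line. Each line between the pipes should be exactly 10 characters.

Answer: |    butter|
|     early|
|  tired do|
|   display|
| stone dog|
|       end|
|  dinosaur|

Derivation:
Line 1: ['butter'] (min_width=6, slack=4)
Line 2: ['early'] (min_width=5, slack=5)
Line 3: ['tired', 'do'] (min_width=8, slack=2)
Line 4: ['display'] (min_width=7, slack=3)
Line 5: ['stone', 'dog'] (min_width=9, slack=1)
Line 6: ['end'] (min_width=3, slack=7)
Line 7: ['dinosaur'] (min_width=8, slack=2)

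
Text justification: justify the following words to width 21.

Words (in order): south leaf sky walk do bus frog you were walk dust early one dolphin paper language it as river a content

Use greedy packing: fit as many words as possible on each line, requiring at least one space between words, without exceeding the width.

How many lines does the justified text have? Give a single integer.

Answer: 6

Derivation:
Line 1: ['south', 'leaf', 'sky', 'walk'] (min_width=19, slack=2)
Line 2: ['do', 'bus', 'frog', 'you', 'were'] (min_width=20, slack=1)
Line 3: ['walk', 'dust', 'early', 'one'] (min_width=19, slack=2)
Line 4: ['dolphin', 'paper'] (min_width=13, slack=8)
Line 5: ['language', 'it', 'as', 'river'] (min_width=20, slack=1)
Line 6: ['a', 'content'] (min_width=9, slack=12)
Total lines: 6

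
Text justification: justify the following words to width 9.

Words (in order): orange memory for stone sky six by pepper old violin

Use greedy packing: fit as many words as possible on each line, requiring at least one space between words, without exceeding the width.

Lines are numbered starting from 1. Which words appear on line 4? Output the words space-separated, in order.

Answer: sky six

Derivation:
Line 1: ['orange'] (min_width=6, slack=3)
Line 2: ['memory'] (min_width=6, slack=3)
Line 3: ['for', 'stone'] (min_width=9, slack=0)
Line 4: ['sky', 'six'] (min_width=7, slack=2)
Line 5: ['by', 'pepper'] (min_width=9, slack=0)
Line 6: ['old'] (min_width=3, slack=6)
Line 7: ['violin'] (min_width=6, slack=3)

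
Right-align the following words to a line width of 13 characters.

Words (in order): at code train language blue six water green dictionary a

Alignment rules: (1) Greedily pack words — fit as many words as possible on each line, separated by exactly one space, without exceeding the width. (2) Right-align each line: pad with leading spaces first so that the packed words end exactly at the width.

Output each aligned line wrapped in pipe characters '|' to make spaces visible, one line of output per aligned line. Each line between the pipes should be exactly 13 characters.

Line 1: ['at', 'code', 'train'] (min_width=13, slack=0)
Line 2: ['language', 'blue'] (min_width=13, slack=0)
Line 3: ['six', 'water'] (min_width=9, slack=4)
Line 4: ['green'] (min_width=5, slack=8)
Line 5: ['dictionary', 'a'] (min_width=12, slack=1)

Answer: |at code train|
|language blue|
|    six water|
|        green|
| dictionary a|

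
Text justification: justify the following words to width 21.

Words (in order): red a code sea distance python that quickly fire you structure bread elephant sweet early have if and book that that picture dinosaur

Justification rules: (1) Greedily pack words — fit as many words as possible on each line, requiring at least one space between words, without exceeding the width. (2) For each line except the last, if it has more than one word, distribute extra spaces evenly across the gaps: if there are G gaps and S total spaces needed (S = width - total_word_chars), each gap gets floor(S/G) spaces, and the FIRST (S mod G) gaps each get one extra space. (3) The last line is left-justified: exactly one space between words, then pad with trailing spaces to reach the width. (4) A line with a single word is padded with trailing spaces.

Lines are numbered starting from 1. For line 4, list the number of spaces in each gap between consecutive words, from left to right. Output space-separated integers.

Line 1: ['red', 'a', 'code', 'sea'] (min_width=14, slack=7)
Line 2: ['distance', 'python', 'that'] (min_width=20, slack=1)
Line 3: ['quickly', 'fire', 'you'] (min_width=16, slack=5)
Line 4: ['structure', 'bread'] (min_width=15, slack=6)
Line 5: ['elephant', 'sweet', 'early'] (min_width=20, slack=1)
Line 6: ['have', 'if', 'and', 'book', 'that'] (min_width=21, slack=0)
Line 7: ['that', 'picture', 'dinosaur'] (min_width=21, slack=0)

Answer: 7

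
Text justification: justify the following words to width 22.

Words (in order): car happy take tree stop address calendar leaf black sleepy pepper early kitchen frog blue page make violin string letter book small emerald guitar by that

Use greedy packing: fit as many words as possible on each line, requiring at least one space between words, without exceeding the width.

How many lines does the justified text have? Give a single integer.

Line 1: ['car', 'happy', 'take', 'tree'] (min_width=19, slack=3)
Line 2: ['stop', 'address', 'calendar'] (min_width=21, slack=1)
Line 3: ['leaf', 'black', 'sleepy'] (min_width=17, slack=5)
Line 4: ['pepper', 'early', 'kitchen'] (min_width=20, slack=2)
Line 5: ['frog', 'blue', 'page', 'make'] (min_width=19, slack=3)
Line 6: ['violin', 'string', 'letter'] (min_width=20, slack=2)
Line 7: ['book', 'small', 'emerald'] (min_width=18, slack=4)
Line 8: ['guitar', 'by', 'that'] (min_width=14, slack=8)
Total lines: 8

Answer: 8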